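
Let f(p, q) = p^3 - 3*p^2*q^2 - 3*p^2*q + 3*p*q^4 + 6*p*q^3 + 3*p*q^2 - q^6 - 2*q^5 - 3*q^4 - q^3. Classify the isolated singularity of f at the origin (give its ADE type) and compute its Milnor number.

The Hessian of f at 0 has rank 0. Corank 2; j^3 = (p - q)^3 is a perfect cube, so E-series; the 5-jet and mu = 8 give E_8.

Type E_8, Milnor number mu = 8.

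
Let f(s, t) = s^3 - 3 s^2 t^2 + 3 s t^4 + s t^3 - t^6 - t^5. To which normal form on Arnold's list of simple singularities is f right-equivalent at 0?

E_7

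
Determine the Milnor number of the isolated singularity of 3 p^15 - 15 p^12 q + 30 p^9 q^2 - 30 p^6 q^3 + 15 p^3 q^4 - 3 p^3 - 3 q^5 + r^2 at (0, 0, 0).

8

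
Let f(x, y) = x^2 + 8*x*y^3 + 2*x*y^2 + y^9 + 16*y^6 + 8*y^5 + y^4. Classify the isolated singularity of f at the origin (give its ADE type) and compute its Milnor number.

Type A_{8}, Milnor number mu = 8.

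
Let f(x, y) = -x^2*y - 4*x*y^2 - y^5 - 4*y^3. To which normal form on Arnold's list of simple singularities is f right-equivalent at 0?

D_6

The Hessian of f at 0 is [[0, 0], [0, 0]] with rank 0, so corank 2. A Groebner basis of the Jacobian ideal J(f) in C{x,y} is {x^2/5 + y^4 - 4*y^2/5, x^3 + 8*y^3, x*y + 2*y^2}; counting standard monomials gives mu = 6. Corank 2; j^3 = -y*(x + 2*y)^2 has shape L^2 M (L != M), so D-series; mu = 6 gives D_6.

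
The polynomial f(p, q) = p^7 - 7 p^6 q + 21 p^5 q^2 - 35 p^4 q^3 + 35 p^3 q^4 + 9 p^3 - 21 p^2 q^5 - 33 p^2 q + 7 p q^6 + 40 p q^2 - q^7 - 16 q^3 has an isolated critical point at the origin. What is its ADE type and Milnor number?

The Hessian of f at 0 is [[0, 0], [0, 0]] with rank 0, so corank 2. A Groebner basis of the Jacobian ideal J(f) in C{p,q} is {-2187*p*q/7 + q^6 + 2916*q^2/7, p*q^2 - 4*q^3/3, p^2 - 7*p*q/3 + 4*q^2/3}; counting standard monomials gives mu = 8. Corank 2; j^3 = (p - q)*(3*p - 4*q)^2 has shape L^2 M (L != M), so D-series; mu = 8 gives D_8.

Type D_8, Milnor number mu = 8.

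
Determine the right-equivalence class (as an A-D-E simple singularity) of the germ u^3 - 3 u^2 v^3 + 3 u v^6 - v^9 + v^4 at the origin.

The Hessian of f at 0 has rank 0. Corank 2; j^3 = u^3 is a perfect cube, so E-series; the 4-jet and mu = 6 give E_6.

E_6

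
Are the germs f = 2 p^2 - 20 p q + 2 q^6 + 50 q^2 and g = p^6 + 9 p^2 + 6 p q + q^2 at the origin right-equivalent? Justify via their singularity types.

The Hessian of f at 0 is [[4, -20], [-20, 100]] with rank 1, so corank 1. A Groebner basis of the Jacobian ideal J(f) in C{p,q} is {q^5, p - 5*q}; counting standard monomials gives mu = 5. Corank 1: A-series; mu = 5 gives A_5. The Hessian of g at 0 is [[18, 6], [6, 2]] with rank 1, so corank 1. A Groebner basis of the Jacobian ideal J(g) in C{p,q} is {q^5, p + q/3}; counting standard monomials gives mu = 5. Corank 1: A-series; mu = 5 gives A_5. Both have type A_5, hence right-equivalent.

Yes.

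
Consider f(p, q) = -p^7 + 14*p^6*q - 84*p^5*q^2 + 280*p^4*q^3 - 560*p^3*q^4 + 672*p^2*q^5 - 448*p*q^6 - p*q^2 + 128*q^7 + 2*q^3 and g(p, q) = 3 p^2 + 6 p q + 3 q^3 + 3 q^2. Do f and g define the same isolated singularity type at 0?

No.

The Hessian of f at 0 is [[0, 0], [0, 0]] with rank 0, so corank 2. A Groebner basis of the Jacobian ideal J(f) in C{p,q} is {p^6 + q^2/7, q^3, p*q - 2*q^2}; counting standard monomials gives mu = 8. Corank 2; j^3 = -q^2*(p - 2*q) has shape L^2 M (L != M), so D-series; mu = 8 gives D_8. The Hessian of g at 0 is [[6, 6], [6, 6]] with rank 1, so corank 1. A Groebner basis of the Jacobian ideal J(g) in C{p,q} is {q^2, p + q}; counting standard monomials gives mu = 2. Corank 1: A-series; mu = 2 gives A_2. f is D_8 but g is A_2, hence not right-equivalent.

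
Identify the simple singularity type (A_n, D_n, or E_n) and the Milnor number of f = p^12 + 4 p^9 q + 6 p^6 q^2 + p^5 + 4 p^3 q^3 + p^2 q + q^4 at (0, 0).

Type D5, Milnor number mu = 5.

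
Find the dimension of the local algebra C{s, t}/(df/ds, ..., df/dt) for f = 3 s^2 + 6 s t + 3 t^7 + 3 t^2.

6

The Hessian of f at 0 has rank 1. Corank 1: A-series; mu = 6 gives A_6.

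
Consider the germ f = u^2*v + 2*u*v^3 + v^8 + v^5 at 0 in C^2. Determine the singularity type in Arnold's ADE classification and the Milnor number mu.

Type D_9, Milnor number mu = 9.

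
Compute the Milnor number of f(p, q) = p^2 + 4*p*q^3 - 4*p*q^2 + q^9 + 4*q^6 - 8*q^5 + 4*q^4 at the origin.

The Hessian of f at 0 has rank 1. Corank 1: A-series; mu = 8 gives A_8.

8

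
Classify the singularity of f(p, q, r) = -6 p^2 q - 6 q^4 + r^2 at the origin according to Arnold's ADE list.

The Hessian of f at 0 is [[0, 0, 0], [0, 0, 0], [0, 0, 2]] with rank 1, so corank 2. A Groebner basis of the Jacobian ideal J(f) in C{p,q,r} is {p^3, p^2/4 + q^3, p*q, r}; counting standard monomials gives mu = 5. Corank 2; j^3 = -6*p^2*q has shape L^2 M (L != M), so D-series; mu = 5 gives D_5.

D_{5}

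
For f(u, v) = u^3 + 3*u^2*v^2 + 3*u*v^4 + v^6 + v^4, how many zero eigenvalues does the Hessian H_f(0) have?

The Hessian at 0 is [[0, 0], [0, 0]] of rank 0; hence corank 2.

2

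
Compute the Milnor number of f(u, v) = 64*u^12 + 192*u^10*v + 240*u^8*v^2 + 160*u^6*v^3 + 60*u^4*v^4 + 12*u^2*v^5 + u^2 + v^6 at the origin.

5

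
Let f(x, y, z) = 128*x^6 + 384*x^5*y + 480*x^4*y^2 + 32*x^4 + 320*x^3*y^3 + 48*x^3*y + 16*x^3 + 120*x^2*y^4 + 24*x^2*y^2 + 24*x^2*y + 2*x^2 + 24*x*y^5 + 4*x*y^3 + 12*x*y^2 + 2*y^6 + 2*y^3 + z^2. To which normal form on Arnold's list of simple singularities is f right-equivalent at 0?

A_{2}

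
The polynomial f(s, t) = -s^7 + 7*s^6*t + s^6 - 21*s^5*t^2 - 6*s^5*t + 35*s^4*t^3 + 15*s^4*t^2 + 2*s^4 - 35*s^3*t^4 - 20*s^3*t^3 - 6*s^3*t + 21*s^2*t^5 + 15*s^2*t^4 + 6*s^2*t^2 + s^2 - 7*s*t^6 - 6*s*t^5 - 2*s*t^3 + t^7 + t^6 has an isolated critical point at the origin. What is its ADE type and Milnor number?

Type A_{6}, Milnor number mu = 6.

The Hessian of f at 0 is [[2, 0], [0, 0]] with rank 1, so corank 1. A Groebner basis of the Jacobian ideal J(f) in C{s,t} is {-s*t + t^4, s*t^2 + s/3 - t^3/3, s^2}; counting standard monomials gives mu = 6. Corank 1: A-series; mu = 6 gives A_6.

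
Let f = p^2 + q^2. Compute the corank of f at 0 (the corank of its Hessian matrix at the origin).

0

The Hessian at 0 is [[2, 0], [0, 2]] of rank 2; hence corank 0.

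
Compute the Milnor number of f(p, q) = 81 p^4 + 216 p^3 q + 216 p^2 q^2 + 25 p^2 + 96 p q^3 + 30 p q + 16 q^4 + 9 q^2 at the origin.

3

The Hessian of f at 0 has rank 1. Corank 1: A-series; mu = 3 gives A_3.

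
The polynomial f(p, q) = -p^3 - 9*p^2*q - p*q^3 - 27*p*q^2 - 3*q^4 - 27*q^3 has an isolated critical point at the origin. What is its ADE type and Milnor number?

Type E_7, Milnor number mu = 7.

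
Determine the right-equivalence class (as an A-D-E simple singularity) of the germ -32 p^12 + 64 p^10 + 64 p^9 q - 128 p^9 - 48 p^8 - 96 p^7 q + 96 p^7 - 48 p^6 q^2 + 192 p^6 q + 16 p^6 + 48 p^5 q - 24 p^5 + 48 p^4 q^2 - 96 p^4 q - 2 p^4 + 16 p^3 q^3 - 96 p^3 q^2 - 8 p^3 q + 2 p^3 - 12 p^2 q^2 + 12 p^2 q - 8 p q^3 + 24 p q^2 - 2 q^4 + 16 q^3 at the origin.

The Hessian of f at 0 is [[0, 0], [0, 0]] with rank 0, so corank 2. A Groebner basis of the Jacobian ideal J(f) in C{p,q} is {q^4, p*q^2 + 5*q^3/3, p^2 + 4*p*q + 4*q^2}; counting standard monomials gives mu = 6. Corank 2; j^3 = 2*(p + 2*q)^3 is a perfect cube, so E-series; the 4-jet and mu = 6 give E_6.

E_{6}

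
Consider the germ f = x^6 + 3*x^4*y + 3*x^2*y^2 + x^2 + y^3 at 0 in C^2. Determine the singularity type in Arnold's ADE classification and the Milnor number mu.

The Hessian of f at 0 has rank 1. Corank 1: A-series; mu = 2 gives A_2.

Type A2, Milnor number mu = 2.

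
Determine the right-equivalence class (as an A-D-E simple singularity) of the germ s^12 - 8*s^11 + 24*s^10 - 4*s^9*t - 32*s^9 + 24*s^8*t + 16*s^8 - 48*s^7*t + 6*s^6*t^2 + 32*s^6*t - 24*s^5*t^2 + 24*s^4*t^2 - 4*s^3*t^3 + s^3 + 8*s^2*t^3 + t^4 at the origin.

The Hessian of f at 0 has rank 0. Corank 2; j^3 = s^3 is a perfect cube, so E-series; the 4-jet and mu = 6 give E_6.

E_{6}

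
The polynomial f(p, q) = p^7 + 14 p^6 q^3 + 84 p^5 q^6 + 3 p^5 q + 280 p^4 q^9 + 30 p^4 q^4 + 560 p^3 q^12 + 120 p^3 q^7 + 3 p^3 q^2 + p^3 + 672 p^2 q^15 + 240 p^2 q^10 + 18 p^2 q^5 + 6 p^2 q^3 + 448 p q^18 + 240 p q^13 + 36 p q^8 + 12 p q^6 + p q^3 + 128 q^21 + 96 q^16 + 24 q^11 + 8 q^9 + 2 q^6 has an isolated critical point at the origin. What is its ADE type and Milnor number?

The Hessian of f at 0 has rank 0. Corank 2; j^3 = p^3 is a perfect cube, so E-series; the 4-jet and mu = 7 give E_7.

Type E_7, Milnor number mu = 7.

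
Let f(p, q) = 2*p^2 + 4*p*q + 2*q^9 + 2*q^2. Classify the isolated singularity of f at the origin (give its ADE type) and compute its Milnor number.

The Hessian of f at 0 has rank 1. Corank 1: A-series; mu = 8 gives A_8.

Type A8, Milnor number mu = 8.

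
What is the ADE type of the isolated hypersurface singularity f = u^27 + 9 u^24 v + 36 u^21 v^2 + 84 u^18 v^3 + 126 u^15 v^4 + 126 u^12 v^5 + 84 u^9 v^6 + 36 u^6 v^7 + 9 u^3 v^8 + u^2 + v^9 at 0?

A_{8}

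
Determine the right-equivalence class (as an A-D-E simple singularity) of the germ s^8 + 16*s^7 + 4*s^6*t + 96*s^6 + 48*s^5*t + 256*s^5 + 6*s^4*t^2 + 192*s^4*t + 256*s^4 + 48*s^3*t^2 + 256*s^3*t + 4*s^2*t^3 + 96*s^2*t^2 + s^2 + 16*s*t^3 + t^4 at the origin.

A3

The Hessian of f at 0 is [[2, 0], [0, 0]] with rank 1, so corank 1. A Groebner basis of the Jacobian ideal J(f) in C{s,t} is {t^3, s}; counting standard monomials gives mu = 3. Corank 1: A-series; mu = 3 gives A_3.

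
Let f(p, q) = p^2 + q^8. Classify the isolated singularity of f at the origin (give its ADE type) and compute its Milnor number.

The Hessian of f at 0 has rank 1. Corank 1: A-series; mu = 7 gives A_7.

Type A7, Milnor number mu = 7.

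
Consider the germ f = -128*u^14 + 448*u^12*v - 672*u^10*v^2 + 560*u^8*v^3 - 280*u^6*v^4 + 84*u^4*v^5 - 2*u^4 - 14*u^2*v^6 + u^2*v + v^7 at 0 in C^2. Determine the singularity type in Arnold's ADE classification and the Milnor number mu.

The Hessian of f at 0 is [[0, 0], [0, 0]] with rank 0, so corank 2. A Groebner basis of the Jacobian ideal J(f) in C{u,v} is {u^2/7 + v^6, u^3, u*v}; counting standard monomials gives mu = 8. Corank 2; j^3 = u^2*v has shape L^2 M (L != M), so D-series; mu = 8 gives D_8.

Type D_8, Milnor number mu = 8.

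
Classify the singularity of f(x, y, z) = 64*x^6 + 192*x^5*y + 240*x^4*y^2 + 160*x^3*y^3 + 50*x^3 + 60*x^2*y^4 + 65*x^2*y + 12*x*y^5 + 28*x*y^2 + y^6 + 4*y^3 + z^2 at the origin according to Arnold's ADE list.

D_{7}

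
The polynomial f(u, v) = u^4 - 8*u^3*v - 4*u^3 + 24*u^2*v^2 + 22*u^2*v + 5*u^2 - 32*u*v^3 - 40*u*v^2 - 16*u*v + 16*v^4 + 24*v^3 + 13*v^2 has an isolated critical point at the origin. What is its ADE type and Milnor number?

Type A1, Milnor number mu = 1.

The Hessian of f at 0 has rank 2. Corank 0: nondegenerate Morse point, so A_1.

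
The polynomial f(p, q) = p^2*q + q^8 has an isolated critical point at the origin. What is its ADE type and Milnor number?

The Hessian of f at 0 has rank 0. Corank 2; j^3 = p^2*q has shape L^2 M (L != M), so D-series; mu = 9 gives D_9.

Type D9, Milnor number mu = 9.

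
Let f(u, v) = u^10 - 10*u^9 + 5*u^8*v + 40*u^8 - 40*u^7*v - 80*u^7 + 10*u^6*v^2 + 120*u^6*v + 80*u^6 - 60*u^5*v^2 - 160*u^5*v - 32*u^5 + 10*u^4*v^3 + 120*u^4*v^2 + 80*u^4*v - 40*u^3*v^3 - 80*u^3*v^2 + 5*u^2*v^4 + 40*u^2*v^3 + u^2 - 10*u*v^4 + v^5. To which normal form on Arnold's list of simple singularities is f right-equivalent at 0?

A4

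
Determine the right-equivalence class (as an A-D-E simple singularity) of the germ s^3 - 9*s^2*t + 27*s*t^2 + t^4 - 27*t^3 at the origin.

E6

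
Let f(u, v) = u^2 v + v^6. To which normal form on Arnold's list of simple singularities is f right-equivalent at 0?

The Hessian of f at 0 has rank 0. Corank 2; j^3 = u^2*v has shape L^2 M (L != M), so D-series; mu = 7 gives D_7.

D_{7}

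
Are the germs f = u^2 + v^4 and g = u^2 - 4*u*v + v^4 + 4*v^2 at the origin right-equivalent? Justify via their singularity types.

The Hessian of f at 0 is [[2, 0], [0, 0]] with rank 1, so corank 1. A Groebner basis of the Jacobian ideal J(f) in C{u,v} is {v^3, u}; counting standard monomials gives mu = 3. Corank 1: A-series; mu = 3 gives A_3. The Hessian of g at 0 is [[2, -4], [-4, 8]] with rank 1, so corank 1. A Groebner basis of the Jacobian ideal J(g) in C{u,v} is {v^3, u - 2*v}; counting standard monomials gives mu = 3. Corank 1: A-series; mu = 3 gives A_3. Both have type A_3, hence right-equivalent.

Yes.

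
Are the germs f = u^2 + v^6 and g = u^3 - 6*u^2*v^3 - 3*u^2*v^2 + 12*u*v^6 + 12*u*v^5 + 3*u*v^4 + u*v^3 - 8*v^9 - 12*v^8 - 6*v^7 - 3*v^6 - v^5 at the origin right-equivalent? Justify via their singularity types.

No.

The Hessian of f at 0 has rank 1. Corank 1: A-series; mu = 5 gives A_5. The Hessian of g at 0 has rank 0. Corank 2; j^3 = u^3 is a perfect cube, so E-series; the 4-jet and mu = 7 give E_7. f is A_5 but g is E_7, hence not right-equivalent.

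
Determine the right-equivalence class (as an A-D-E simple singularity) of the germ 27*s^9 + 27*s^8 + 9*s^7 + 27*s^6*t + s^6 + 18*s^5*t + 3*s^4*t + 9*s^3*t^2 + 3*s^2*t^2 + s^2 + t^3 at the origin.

A_{2}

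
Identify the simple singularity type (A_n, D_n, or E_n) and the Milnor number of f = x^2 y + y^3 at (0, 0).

Type D_4, Milnor number mu = 4.

The Hessian of f at 0 is [[0, 0], [0, 0]] with rank 0, so corank 2. A Groebner basis of the Jacobian ideal J(f) in C{x,y} is {y^3, x^2 + 3*y^2, x*y}; counting standard monomials gives mu = 4. Corank 2; j^3 = y*(x^2 + y^2) splits into three distinct lines over C (the quadratic factor has nonzero discriminant), so D_4.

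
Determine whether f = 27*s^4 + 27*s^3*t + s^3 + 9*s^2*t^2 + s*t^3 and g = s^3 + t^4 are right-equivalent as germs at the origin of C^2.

No.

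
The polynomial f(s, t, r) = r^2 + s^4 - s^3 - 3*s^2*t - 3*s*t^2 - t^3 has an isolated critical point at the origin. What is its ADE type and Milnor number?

The Hessian of f at 0 has rank 1. Corank 2; j^3 = -(s + t)^3 is a perfect cube, so E-series; the 4-jet and mu = 6 give E_6.

Type E_{6}, Milnor number mu = 6.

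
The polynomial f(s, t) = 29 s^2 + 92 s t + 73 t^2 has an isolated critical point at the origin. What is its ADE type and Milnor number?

Type A_{1}, Milnor number mu = 1.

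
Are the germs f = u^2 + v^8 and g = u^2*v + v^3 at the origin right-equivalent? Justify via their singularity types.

The Hessian of f at 0 has rank 1. Corank 1: A-series; mu = 7 gives A_7. The Hessian of g at 0 has rank 0. Corank 2; j^3 = v*(u^2 + v^2) splits into three distinct lines over C (the quadratic factor has nonzero discriminant), so D_4. f is A_7 but g is D_4, hence not right-equivalent.

No.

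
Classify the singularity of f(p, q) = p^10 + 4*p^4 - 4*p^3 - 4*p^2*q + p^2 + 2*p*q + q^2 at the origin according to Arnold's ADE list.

A_{9}

The Hessian of f at 0 is [[2, 2], [2, 2]] with rank 1, so corank 1. A Groebner basis of the Jacobian ideal J(f) in C{p,q} is {p*q^4 + 5*p*q^3 + 15*p*q^2/4 + 7*p*q/8 + p/16 + 2*q^4 + 5*q^3/2 + 3*q^2/4 + q/16, -15*p*q^3 - 27*p*q^2/2 - 27*p*q/8 - p/4 + q^5 - 5*q^4 - 35*q^3/4 - 23*q^2/8 - q/4, p^2 - p/2 - q/2}; counting standard monomials gives mu = 9. Corank 1: A-series; mu = 9 gives A_9.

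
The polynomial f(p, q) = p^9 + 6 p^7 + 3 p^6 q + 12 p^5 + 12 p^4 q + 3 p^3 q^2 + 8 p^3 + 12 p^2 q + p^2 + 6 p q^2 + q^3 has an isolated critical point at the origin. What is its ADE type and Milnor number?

Type A_2, Milnor number mu = 2.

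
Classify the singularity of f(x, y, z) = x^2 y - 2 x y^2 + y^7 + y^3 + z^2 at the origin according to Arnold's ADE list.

The Hessian of f at 0 is [[0, 0, 0], [0, 0, 0], [0, 0, 2]] with rank 1, so corank 2. A Groebner basis of the Jacobian ideal J(f) in C{x,y,z} is {x^2/7 + y^6 - y^2/7, x^3 - y^3, x*y - y^2, z}; counting standard monomials gives mu = 8. Corank 2; j^3 = y*(x - y)^2 has shape L^2 M (L != M), so D-series; mu = 8 gives D_8.

D_8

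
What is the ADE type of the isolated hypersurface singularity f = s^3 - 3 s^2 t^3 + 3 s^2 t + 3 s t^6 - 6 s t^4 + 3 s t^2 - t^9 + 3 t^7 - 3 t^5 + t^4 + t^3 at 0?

E_6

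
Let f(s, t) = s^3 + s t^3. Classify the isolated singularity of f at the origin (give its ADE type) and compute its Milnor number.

Type E_7, Milnor number mu = 7.

The Hessian of f at 0 is [[0, 0], [0, 0]] with rank 0, so corank 2. A Groebner basis of the Jacobian ideal J(f) in C{s,t} is {s^3, s*t^2, 3*s^2 + t^3}; counting standard monomials gives mu = 7. Corank 2; j^3 = s^3 is a perfect cube, so E-series; the 4-jet and mu = 7 give E_7.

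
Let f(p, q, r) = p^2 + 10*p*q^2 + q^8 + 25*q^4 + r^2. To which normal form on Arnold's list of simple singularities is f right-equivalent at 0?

A7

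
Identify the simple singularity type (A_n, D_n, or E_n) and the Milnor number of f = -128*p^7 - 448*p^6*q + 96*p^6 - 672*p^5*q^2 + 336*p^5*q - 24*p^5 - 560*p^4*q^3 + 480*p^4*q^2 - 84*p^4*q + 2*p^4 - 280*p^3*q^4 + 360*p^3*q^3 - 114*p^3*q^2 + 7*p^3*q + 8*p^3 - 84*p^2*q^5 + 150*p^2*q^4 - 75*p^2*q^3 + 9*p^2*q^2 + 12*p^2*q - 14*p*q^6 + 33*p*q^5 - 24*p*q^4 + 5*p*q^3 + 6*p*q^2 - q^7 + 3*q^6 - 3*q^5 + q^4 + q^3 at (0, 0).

Type E_7, Milnor number mu = 7.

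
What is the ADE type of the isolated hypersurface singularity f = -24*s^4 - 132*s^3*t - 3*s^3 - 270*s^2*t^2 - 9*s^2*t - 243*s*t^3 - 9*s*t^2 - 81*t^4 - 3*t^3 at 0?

The Hessian of f at 0 has rank 0. Corank 2; j^3 = -3*(s + t)^3 is a perfect cube, so E-series; the 4-jet and mu = 7 give E_7.

E7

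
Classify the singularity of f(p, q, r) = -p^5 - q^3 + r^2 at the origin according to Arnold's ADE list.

E8

The Hessian of f at 0 is [[0, 0, 0], [0, 0, 0], [0, 0, 2]] with rank 1, so corank 2. A Groebner basis of the Jacobian ideal J(f) in C{p,q,r} is {p^4, q^2, r}; counting standard monomials gives mu = 8. Corank 2; j^3 = -q^3 is a perfect cube, so E-series; the 5-jet and mu = 8 give E_8.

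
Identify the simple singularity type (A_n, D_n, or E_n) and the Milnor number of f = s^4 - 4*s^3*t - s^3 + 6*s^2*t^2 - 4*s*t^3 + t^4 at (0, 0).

The Hessian of f at 0 has rank 0. Corank 2; j^3 = -s^3 is a perfect cube, so E-series; the 4-jet and mu = 6 give E_6.

Type E6, Milnor number mu = 6.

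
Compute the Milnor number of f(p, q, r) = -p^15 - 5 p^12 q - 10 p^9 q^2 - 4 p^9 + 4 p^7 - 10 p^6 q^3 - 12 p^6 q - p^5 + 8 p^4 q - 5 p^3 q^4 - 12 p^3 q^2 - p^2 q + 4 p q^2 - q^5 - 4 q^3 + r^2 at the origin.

6

The Hessian of f at 0 has rank 1. Corank 2; j^3 = -q*(p - 2*q)^2 has shape L^2 M (L != M), so D-series; mu = 6 gives D_6.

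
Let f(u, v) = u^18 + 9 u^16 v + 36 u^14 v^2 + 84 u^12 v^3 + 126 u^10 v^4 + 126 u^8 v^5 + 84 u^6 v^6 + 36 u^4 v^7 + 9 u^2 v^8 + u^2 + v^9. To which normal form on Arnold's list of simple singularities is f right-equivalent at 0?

The Hessian of f at 0 is [[2, 0], [0, 0]] with rank 1, so corank 1. A Groebner basis of the Jacobian ideal J(f) in C{u,v} is {v^8, u}; counting standard monomials gives mu = 8. Corank 1: A-series; mu = 8 gives A_8.

A8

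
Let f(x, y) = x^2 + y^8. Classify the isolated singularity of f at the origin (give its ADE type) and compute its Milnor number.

The Hessian of f at 0 is [[2, 0], [0, 0]] with rank 1, so corank 1. A Groebner basis of the Jacobian ideal J(f) in C{x,y} is {y^7, x}; counting standard monomials gives mu = 7. Corank 1: A-series; mu = 7 gives A_7.

Type A_{7}, Milnor number mu = 7.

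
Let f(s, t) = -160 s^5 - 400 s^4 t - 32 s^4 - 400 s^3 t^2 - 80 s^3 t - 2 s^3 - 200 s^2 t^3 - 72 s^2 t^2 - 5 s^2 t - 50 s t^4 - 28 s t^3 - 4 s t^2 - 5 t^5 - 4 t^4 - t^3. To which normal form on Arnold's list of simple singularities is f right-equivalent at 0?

The Hessian of f at 0 is [[0, 0], [0, 0]] with rank 0, so corank 2. A Groebner basis of the Jacobian ideal J(f) in C{s,t} is {s^3 + 7*s^2 + 27*s*t/2 + 13*t^2/2, s^2*t - 9*s^2 - 35*s*t/2 - 17*t^2/2, 11*s^2 + s*t^2 + 43*s*t/2 + 21*t^2/2, -13*s^2 - 51*s*t/2 + t^3 - 25*t^2/2}; counting standard monomials gives mu = 6. Corank 2; j^3 = -(s + t)^2*(2*s + t) has shape L^2 M (L != M), so D-series; mu = 6 gives D_6.

D6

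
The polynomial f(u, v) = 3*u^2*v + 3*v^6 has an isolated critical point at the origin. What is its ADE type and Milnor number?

Type D_7, Milnor number mu = 7.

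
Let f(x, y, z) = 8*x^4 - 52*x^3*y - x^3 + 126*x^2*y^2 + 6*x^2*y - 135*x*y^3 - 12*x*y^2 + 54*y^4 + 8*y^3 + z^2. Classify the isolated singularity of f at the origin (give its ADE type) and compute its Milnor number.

The Hessian of f at 0 has rank 1. Corank 2; j^3 = -(x - 2*y)^3 is a perfect cube, so E-series; the 4-jet and mu = 7 give E_7.

Type E_{7}, Milnor number mu = 7.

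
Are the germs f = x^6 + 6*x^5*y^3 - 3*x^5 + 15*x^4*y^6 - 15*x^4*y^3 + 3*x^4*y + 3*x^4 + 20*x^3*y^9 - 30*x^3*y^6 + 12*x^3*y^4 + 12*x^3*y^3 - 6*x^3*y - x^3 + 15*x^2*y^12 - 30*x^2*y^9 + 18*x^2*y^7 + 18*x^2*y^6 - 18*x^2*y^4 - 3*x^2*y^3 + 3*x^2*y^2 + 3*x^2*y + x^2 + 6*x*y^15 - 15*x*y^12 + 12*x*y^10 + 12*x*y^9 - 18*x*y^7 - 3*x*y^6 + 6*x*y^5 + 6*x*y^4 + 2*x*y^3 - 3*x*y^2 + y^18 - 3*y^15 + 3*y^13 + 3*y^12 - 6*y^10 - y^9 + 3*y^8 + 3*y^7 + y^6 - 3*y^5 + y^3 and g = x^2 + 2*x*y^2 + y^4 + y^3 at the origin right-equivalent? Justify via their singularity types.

The Hessian of f at 0 is [[2, 0], [0, 0]] with rank 1, so corank 1. A Groebner basis of the Jacobian ideal J(f) in C{x,y} is {y^2, x}; counting standard monomials gives mu = 2. Corank 1: A-series; mu = 2 gives A_2. The Hessian of g at 0 is [[2, 0], [0, 0]] with rank 1, so corank 1. A Groebner basis of the Jacobian ideal J(g) in C{x,y} is {y^2, x}; counting standard monomials gives mu = 2. Corank 1: A-series; mu = 2 gives A_2. Both have type A_2, hence right-equivalent.

Yes.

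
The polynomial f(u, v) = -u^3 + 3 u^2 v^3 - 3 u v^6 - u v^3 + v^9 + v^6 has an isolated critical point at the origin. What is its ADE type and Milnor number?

Type E_{7}, Milnor number mu = 7.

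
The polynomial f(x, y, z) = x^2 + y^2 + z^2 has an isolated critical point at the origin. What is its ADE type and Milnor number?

Type A_1, Milnor number mu = 1.

The Hessian of f at 0 has rank 3. Corank 0: nondegenerate Morse point, so A_1.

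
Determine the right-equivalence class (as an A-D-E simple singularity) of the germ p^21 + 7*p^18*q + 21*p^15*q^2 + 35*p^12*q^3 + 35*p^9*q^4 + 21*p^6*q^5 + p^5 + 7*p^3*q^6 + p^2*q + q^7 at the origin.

D8

The Hessian of f at 0 has rank 0. Corank 2; j^3 = p^2*q has shape L^2 M (L != M), so D-series; mu = 8 gives D_8.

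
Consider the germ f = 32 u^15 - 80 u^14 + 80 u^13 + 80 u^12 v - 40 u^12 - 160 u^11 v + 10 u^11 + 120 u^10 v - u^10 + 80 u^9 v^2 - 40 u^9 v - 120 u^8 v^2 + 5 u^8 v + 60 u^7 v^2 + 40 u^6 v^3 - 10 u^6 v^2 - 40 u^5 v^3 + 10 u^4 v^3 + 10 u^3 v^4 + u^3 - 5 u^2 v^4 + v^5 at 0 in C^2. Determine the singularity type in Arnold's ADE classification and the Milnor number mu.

Type E_8, Milnor number mu = 8.

The Hessian of f at 0 has rank 0. Corank 2; j^3 = u^3 is a perfect cube, so E-series; the 5-jet and mu = 8 give E_8.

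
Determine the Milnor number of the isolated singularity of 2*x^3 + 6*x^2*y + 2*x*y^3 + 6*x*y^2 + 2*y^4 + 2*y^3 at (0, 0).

7

The Hessian of f at 0 has rank 0. Corank 2; j^3 = 2*(x + y)^3 is a perfect cube, so E-series; the 4-jet and mu = 7 give E_7.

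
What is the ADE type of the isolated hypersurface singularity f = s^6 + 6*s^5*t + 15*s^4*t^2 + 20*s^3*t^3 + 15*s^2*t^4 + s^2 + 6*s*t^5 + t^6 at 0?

A_{5}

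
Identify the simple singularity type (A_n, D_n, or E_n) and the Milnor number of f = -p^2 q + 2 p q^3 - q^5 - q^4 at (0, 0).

The Hessian of f at 0 is [[0, 0], [0, 0]] with rank 0, so corank 2. A Groebner basis of the Jacobian ideal J(f) in C{p,q} is {p*q^2, -p*q + q^3, p^2 + 4*p*q}; counting standard monomials gives mu = 5. Corank 2; j^3 = -p^2*q has shape L^2 M (L != M), so D-series; mu = 5 gives D_5.

Type D_{5}, Milnor number mu = 5.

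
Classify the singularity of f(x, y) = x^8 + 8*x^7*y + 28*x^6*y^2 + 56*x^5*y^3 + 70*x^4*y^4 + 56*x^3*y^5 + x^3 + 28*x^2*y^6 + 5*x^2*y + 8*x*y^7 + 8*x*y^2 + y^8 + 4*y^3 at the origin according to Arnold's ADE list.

The Hessian of f at 0 has rank 0. Corank 2; j^3 = (x + y)*(x + 2*y)^2 has shape L^2 M (L != M), so D-series; mu = 9 gives D_9.

D_{9}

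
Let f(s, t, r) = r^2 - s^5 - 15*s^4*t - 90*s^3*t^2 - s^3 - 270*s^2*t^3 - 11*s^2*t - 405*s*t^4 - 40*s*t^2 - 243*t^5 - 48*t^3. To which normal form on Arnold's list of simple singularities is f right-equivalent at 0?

D_6

The Hessian of f at 0 is [[0, 0, 0], [0, 0, 0], [0, 0, 2]] with rank 1, so corank 2. A Groebner basis of the Jacobian ideal J(f) in C{s,t,r} is {s*t/5 + t^4 + 4*t^2/5, s*t^2 + 4*t^3, s^2 + 7*s*t + 12*t^2, r}; counting standard monomials gives mu = 6. Corank 2; j^3 = -(s + 3*t)*(s + 4*t)^2 has shape L^2 M (L != M), so D-series; mu = 6 gives D_6.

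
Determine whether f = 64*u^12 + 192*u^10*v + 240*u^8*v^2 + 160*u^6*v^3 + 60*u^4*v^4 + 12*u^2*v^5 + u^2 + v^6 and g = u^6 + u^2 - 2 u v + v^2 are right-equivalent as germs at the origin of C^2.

Yes.

The Hessian of f at 0 is [[2, 0], [0, 0]] with rank 1, so corank 1. A Groebner basis of the Jacobian ideal J(f) in C{u,v} is {v^5, u}; counting standard monomials gives mu = 5. Corank 1: A-series; mu = 5 gives A_5. The Hessian of g at 0 is [[2, -2], [-2, 2]] with rank 1, so corank 1. A Groebner basis of the Jacobian ideal J(g) in C{u,v} is {v^5, u - v}; counting standard monomials gives mu = 5. Corank 1: A-series; mu = 5 gives A_5. Both have type A_5, hence right-equivalent.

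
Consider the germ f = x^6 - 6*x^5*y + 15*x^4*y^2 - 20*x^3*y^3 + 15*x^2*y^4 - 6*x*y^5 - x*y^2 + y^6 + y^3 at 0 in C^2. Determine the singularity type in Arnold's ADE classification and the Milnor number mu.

Type D_7, Milnor number mu = 7.

The Hessian of f at 0 has rank 0. Corank 2; j^3 = -y^2*(x - y) has shape L^2 M (L != M), so D-series; mu = 7 gives D_7.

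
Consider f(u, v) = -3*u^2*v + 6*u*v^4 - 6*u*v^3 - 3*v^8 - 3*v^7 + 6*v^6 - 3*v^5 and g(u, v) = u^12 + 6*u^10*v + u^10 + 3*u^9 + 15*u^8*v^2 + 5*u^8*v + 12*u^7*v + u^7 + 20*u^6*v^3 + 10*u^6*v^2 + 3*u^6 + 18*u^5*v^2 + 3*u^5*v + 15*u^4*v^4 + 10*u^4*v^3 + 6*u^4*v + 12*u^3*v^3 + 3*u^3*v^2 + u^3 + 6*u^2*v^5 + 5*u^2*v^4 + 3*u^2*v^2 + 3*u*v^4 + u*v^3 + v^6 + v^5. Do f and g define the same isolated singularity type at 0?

No.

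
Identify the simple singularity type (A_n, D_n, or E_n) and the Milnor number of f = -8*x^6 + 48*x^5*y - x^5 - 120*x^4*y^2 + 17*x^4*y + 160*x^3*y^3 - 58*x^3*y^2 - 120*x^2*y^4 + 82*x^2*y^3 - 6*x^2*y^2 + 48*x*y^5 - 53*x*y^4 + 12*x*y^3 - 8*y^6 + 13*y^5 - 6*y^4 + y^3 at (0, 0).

The Hessian of f at 0 has rank 0. Corank 2; j^3 = y^3 is a perfect cube, so E-series; the 5-jet and mu = 8 give E_8.

Type E_{8}, Milnor number mu = 8.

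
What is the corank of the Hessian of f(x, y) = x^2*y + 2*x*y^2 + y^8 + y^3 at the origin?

Hessian at 0 has rank 0.

2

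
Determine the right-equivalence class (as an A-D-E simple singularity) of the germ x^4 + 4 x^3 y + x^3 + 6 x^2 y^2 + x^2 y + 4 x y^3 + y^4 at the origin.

D_{5}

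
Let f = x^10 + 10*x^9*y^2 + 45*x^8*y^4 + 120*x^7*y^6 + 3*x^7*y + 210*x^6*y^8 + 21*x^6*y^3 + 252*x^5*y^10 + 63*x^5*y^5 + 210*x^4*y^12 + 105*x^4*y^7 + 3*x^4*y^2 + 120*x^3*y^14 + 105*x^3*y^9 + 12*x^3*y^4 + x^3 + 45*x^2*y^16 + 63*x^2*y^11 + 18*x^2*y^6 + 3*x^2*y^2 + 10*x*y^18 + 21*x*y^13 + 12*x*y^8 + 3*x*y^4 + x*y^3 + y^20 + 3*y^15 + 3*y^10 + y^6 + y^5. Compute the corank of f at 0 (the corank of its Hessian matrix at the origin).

Hessian at 0 has rank 0.

2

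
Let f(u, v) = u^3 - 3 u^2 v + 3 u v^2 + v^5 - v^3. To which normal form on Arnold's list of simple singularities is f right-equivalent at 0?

The Hessian of f at 0 has rank 0. Corank 2; j^3 = (u - v)^3 is a perfect cube, so E-series; the 5-jet and mu = 8 give E_8.

E8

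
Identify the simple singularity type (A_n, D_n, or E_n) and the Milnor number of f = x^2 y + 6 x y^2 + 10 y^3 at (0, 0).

The Hessian of f at 0 is [[0, 0], [0, 0]] with rank 0, so corank 2. A Groebner basis of the Jacobian ideal J(f) in C{x,y} is {y^3, x^2 - 6*y^2, x*y + 3*y^2}; counting standard monomials gives mu = 4. Corank 2; j^3 = y*(x^2 + 6*x*y + 10*y^2) splits into three distinct lines over C (the quadratic factor has nonzero discriminant), so D_4.

Type D_{4}, Milnor number mu = 4.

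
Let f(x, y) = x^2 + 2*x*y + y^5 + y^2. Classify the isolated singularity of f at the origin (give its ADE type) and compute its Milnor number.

Type A_{4}, Milnor number mu = 4.

The Hessian of f at 0 has rank 1. Corank 1: A-series; mu = 4 gives A_4.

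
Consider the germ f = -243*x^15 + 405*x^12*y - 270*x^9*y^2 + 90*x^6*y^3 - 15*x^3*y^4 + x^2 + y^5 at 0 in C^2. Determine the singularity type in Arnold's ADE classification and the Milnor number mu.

Type A4, Milnor number mu = 4.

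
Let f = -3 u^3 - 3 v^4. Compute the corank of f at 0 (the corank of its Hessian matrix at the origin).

2

Hessian at 0 has rank 0.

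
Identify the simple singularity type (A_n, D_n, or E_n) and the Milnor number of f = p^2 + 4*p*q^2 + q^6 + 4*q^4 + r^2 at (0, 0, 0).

Type A5, Milnor number mu = 5.

The Hessian of f at 0 has rank 2. Corank 1: A-series; mu = 5 gives A_5.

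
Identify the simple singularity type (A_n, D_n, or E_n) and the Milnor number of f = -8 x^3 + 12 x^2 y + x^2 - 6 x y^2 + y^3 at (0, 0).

Type A_{2}, Milnor number mu = 2.

The Hessian of f at 0 has rank 1. Corank 1: A-series; mu = 2 gives A_2.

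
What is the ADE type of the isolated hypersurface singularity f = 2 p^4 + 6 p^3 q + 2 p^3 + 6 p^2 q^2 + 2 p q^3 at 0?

E_7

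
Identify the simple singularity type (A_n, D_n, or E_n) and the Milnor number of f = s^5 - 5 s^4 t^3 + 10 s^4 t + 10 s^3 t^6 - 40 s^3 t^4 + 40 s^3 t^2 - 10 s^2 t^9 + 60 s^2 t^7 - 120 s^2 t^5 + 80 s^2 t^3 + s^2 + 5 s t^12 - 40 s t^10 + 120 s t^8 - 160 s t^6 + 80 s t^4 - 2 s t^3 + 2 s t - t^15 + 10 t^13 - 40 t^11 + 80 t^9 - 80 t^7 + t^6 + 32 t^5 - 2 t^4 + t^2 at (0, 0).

The Hessian of f at 0 has rank 1. Corank 1: A-series; mu = 4 gives A_4.

Type A_4, Milnor number mu = 4.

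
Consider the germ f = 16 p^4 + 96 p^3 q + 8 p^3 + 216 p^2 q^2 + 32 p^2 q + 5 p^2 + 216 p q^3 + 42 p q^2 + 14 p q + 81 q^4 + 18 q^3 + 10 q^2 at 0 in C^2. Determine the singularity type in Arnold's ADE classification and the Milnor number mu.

Type A1, Milnor number mu = 1.

The Hessian of f at 0 is [[10, 14], [14, 20]] with rank 2, so corank 0. A Groebner basis of the Jacobian ideal J(f) in C{p,q} is {p, q}; counting standard monomials gives mu = 1. Corank 0: nondegenerate Morse point, so A_1.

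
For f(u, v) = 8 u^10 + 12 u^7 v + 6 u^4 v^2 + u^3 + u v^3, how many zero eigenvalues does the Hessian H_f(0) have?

Hessian at 0 has rank 0.

2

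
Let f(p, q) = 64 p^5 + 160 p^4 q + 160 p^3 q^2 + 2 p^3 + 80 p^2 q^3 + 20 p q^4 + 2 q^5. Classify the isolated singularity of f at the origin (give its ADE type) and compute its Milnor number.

The Hessian of f at 0 has rank 0. Corank 2; j^3 = 2*p^3 is a perfect cube, so E-series; the 5-jet and mu = 8 give E_8.

Type E_8, Milnor number mu = 8.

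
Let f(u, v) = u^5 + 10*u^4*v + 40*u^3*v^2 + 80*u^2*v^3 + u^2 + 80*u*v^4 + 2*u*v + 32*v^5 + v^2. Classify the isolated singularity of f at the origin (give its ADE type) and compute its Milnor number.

Type A4, Milnor number mu = 4.

The Hessian of f at 0 has rank 1. Corank 1: A-series; mu = 4 gives A_4.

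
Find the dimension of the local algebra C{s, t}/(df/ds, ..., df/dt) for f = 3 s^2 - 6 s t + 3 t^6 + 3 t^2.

5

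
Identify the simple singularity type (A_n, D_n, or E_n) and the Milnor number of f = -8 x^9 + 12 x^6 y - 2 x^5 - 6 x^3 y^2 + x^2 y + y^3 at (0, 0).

The Hessian of f at 0 has rank 0. Corank 2; j^3 = y*(x^2 + y^2) splits into three distinct lines over C (the quadratic factor has nonzero discriminant), so D_4.

Type D4, Milnor number mu = 4.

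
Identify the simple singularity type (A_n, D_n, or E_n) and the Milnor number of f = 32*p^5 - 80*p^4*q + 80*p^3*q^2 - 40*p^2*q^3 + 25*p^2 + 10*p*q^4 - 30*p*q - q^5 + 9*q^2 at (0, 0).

Type A_4, Milnor number mu = 4.

The Hessian of f at 0 has rank 1. Corank 1: A-series; mu = 4 gives A_4.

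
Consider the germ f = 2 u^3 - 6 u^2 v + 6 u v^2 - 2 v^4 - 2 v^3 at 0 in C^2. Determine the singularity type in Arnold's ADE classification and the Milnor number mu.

Type E_6, Milnor number mu = 6.

The Hessian of f at 0 is [[0, 0], [0, 0]] with rank 0, so corank 2. A Groebner basis of the Jacobian ideal J(f) in C{u,v} is {v^3, u^2 - 2*u*v + v^2}; counting standard monomials gives mu = 6. Corank 2; j^3 = 2*(u - v)^3 is a perfect cube, so E-series; the 4-jet and mu = 6 give E_6.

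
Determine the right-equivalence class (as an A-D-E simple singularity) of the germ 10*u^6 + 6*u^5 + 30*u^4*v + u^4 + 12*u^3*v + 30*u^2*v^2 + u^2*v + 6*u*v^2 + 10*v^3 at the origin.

The Hessian of f at 0 is [[0, 0], [0, 0]] with rank 0, so corank 2. A Groebner basis of the Jacobian ideal J(f) in C{u,v} is {v^3, u^2 - 6*v^2, u*v + 3*v^2}; counting standard monomials gives mu = 4. Corank 2; j^3 = v*(u^2 + 6*u*v + 10*v^2) splits into three distinct lines over C (the quadratic factor has nonzero discriminant), so D_4.

D_4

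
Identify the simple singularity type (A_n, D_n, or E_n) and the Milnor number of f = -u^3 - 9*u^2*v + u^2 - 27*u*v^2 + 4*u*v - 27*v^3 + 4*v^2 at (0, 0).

Type A_{2}, Milnor number mu = 2.

The Hessian of f at 0 has rank 1. Corank 1: A-series; mu = 2 gives A_2.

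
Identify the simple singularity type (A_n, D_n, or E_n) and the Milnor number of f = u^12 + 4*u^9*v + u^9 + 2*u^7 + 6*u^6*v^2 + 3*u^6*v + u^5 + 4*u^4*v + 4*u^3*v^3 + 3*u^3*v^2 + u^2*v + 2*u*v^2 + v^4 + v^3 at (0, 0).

Type D5, Milnor number mu = 5.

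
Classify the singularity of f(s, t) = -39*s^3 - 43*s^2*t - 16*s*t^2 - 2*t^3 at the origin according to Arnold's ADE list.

D_4

The Hessian of f at 0 has rank 0. Corank 2; j^3 = -(3*s + t)*(13*s^2 + 10*s*t + 2*t^2) splits into three distinct lines over C (the quadratic factor has nonzero discriminant), so D_4.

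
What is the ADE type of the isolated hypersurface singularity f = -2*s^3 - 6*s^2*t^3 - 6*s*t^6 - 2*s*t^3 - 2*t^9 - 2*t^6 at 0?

The Hessian of f at 0 has rank 0. Corank 2; j^3 = -2*s^3 is a perfect cube, so E-series; the 4-jet and mu = 7 give E_7.

E_{7}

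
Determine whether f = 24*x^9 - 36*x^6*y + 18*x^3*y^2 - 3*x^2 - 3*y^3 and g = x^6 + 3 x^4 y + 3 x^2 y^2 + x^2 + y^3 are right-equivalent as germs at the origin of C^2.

Yes.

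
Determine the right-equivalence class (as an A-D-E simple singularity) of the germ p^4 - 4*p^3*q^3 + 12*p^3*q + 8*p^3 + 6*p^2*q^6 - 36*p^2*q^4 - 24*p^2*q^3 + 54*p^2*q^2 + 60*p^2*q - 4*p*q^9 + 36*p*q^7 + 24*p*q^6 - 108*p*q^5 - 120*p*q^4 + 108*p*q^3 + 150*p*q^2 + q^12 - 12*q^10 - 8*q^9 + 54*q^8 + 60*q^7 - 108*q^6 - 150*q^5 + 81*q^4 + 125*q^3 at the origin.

The Hessian of f at 0 has rank 0. Corank 2; j^3 = (2*p + 5*q)^3 is a perfect cube, so E-series; the 4-jet and mu = 6 give E_6.

E6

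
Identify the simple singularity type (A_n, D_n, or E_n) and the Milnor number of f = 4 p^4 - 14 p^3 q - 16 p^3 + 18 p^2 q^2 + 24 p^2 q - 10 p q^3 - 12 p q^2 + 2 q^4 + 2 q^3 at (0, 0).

Type E_{7}, Milnor number mu = 7.

The Hessian of f at 0 is [[0, 0], [0, 0]] with rank 0, so corank 2. A Groebner basis of the Jacobian ideal J(f) in C{p,q} is {768*p^2 - 768*p*q + q^4 + 8*q^3 + 192*q^2, p^3 - 36*p^2 + 36*p*q - q^3/2 - 9*q^2, p^2*q - 40*p^2 + 40*p*q - 2*q^3/3 - 10*q^2, -32*p^2 + p*q^2 + 32*p*q - 5*q^3/6 - 8*q^2}; counting standard monomials gives mu = 7. Corank 2; j^3 = -2*(2*p - q)^3 is a perfect cube, so E-series; the 4-jet and mu = 7 give E_7.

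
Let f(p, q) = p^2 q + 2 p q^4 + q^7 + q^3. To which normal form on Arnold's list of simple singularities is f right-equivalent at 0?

The Hessian of f at 0 has rank 0. Corank 2; j^3 = q*(p^2 + q^2) splits into three distinct lines over C (the quadratic factor has nonzero discriminant), so D_4.

D_4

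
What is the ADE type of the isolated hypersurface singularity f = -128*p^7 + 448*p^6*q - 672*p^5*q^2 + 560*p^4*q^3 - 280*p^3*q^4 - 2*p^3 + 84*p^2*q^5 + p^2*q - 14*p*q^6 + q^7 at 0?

D8

The Hessian of f at 0 has rank 0. Corank 2; j^3 = -p^2*(2*p - q) has shape L^2 M (L != M), so D-series; mu = 8 gives D_8.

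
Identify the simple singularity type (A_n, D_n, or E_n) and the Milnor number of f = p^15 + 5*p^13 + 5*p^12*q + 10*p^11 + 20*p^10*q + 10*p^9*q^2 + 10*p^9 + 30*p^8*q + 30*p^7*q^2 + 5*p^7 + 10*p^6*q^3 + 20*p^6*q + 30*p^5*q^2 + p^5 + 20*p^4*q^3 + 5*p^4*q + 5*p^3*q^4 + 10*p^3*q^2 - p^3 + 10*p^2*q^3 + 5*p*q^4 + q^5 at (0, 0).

Type E8, Milnor number mu = 8.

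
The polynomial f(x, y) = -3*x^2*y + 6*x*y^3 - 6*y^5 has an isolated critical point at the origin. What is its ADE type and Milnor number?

The Hessian of f at 0 has rank 0. Corank 2; j^3 = -3*x^2*y has shape L^2 M (L != M), so D-series; mu = 6 gives D_6.

Type D_6, Milnor number mu = 6.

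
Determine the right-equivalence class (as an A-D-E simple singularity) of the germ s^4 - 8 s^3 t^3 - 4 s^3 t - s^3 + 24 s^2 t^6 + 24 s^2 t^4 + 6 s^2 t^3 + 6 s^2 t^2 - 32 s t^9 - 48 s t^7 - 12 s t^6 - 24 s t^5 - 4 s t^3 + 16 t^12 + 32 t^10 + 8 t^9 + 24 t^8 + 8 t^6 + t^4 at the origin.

E6

The Hessian of f at 0 is [[0, 0], [0, 0]] with rank 0, so corank 2. A Groebner basis of the Jacobian ideal J(f) in C{s,t} is {t^4, s*t^2 - t^3/3, s^2}; counting standard monomials gives mu = 6. Corank 2; j^3 = -s^3 is a perfect cube, so E-series; the 4-jet and mu = 6 give E_6.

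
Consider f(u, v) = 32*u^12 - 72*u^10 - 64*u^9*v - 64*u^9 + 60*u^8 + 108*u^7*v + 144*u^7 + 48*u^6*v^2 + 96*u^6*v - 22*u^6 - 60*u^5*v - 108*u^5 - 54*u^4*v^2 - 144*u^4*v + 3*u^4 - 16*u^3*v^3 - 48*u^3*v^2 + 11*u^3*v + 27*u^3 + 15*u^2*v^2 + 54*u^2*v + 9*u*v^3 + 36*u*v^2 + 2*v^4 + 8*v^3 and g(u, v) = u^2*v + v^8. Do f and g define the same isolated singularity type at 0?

No.

The Hessian of f at 0 is [[0, 0], [0, 0]] with rank 0, so corank 2. A Groebner basis of the Jacobian ideal J(f) in C{u,v} is {19683*u^2 + 26244*u*v + v^4 + 27*v^3 + 8748*v^2, u^3 + 270*u^2 + 360*u*v + 2*v^3/3 + 120*v^2, u^2*v - 243*u^2 - 324*u*v - 7*v^3/9 - 108*v^2, 162*u^2 + u*v^2 + 216*u*v + 8*v^3/9 + 72*v^2}; counting standard monomials gives mu = 7. Corank 2; j^3 = (3*u + 2*v)^3 is a perfect cube, so E-series; the 4-jet and mu = 7 give E_7. The Hessian of g at 0 is [[0, 0], [0, 0]] with rank 0, so corank 2. A Groebner basis of the Jacobian ideal J(g) in C{u,v} is {u^2/8 + v^7, u^3, u*v}; counting standard monomials gives mu = 9. Corank 2; j^3 = u^2*v has shape L^2 M (L != M), so D-series; mu = 9 gives D_9. f is E_7 but g is D_9, hence not right-equivalent.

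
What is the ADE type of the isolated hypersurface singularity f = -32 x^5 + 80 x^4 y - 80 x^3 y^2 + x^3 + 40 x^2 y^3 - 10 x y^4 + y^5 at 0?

E_8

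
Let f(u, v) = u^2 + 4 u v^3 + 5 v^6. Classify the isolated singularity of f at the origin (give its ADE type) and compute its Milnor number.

Type A_{5}, Milnor number mu = 5.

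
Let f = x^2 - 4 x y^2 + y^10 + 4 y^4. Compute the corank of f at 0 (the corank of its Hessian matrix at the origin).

1

The Hessian at 0 is [[2, 0], [0, 0]] of rank 1; hence corank 1.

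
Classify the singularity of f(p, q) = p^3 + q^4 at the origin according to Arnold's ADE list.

E6

The Hessian of f at 0 is [[0, 0], [0, 0]] with rank 0, so corank 2. A Groebner basis of the Jacobian ideal J(f) in C{p,q} is {q^3, p^2}; counting standard monomials gives mu = 6. Corank 2; j^3 = p^3 is a perfect cube, so E-series; the 4-jet and mu = 6 give E_6.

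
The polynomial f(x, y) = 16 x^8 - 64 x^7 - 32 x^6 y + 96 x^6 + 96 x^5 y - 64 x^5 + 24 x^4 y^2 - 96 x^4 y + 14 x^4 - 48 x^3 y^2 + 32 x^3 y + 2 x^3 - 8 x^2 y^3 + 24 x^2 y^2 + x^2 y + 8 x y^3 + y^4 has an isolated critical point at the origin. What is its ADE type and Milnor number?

Type D5, Milnor number mu = 5.

The Hessian of f at 0 has rank 0. Corank 2; j^3 = x^2*(2*x + y) has shape L^2 M (L != M), so D-series; mu = 5 gives D_5.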